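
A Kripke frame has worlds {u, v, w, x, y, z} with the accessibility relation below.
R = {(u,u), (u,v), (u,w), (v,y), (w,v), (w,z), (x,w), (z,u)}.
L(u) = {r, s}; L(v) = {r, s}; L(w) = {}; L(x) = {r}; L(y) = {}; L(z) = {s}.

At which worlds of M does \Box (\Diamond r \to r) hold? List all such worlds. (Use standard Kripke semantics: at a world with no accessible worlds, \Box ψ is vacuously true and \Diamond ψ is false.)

Let φ = \Box (\Diamond r \to r). Evaluate φ at each world:
  u (successors {u, v, w}): φ is false.
  v (successors {y}): φ is true.
  w (successors {v, z}): φ is false.
  x (successors {w}): φ is false.
  y (successors ∅): φ is true.
  z (successors {u}): φ is true.
For instance, at w:
  At w: \Box (\Diamond r \to r) requires \Diamond r \to r at every successor {v, z}.
    \Diamond r \to r fails at z, so \Box (\Diamond r \to r) is false at w.
      At z: \Diamond r is true, r is false, so \Diamond r \to r is false.
Satisfying worlds: {v, y, z}

v, y, z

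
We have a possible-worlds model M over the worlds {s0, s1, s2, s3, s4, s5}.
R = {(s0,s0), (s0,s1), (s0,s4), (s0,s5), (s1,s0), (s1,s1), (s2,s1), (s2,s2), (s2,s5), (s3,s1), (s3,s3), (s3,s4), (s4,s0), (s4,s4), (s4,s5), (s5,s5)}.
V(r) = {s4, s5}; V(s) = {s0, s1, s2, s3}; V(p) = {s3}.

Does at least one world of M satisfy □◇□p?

Let φ = □◇□p. Evaluate φ at each world:
  s0 (successors {s0, s1, s4, s5}): φ is false.
  s1 (successors {s0, s1}): φ is false.
  s2 (successors {s1, s2, s5}): φ is false.
  s3 (successors {s1, s3, s4}): φ is false.
  s4 (successors {s0, s4, s5}): φ is false.
  s5 (successors {s5}): φ is false.
For instance, at s5:
  At s5: □◇□p requires ◇□p at every successor {s5}.
    ◇□p fails at s5, so □◇□p is false at s5.
      At s5: ◇□p requires □p at some successor in {s5}.
        At s5: □p is false.
      So ◇□p is false at s5.

No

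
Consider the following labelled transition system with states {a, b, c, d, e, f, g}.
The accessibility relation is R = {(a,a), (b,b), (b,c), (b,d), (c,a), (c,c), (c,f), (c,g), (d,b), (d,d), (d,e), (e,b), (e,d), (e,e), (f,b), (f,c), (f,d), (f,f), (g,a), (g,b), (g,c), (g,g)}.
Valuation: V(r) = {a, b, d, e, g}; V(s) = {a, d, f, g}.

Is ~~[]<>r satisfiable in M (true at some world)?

Yes

Let φ = ~~[]<>r. Evaluate φ at each world:
  a (successors {a}): φ is true.
  b (successors {b, c, d}): φ is true.
  c (successors {a, c, f, g}): φ is true.
  d (successors {b, d, e}): φ is true.
  e (successors {b, d, e}): φ is true.
  f (successors {b, c, d, f}): φ is true.
  g (successors {a, b, c, g}): φ is true.
Detail at a (witness):
  At a: ~[]<>r is false, so ~~[]<>r is true.
    At a: []<>r is true, so ~[]<>r is false.
      At a: []<>r requires <>r at every successor {a}.
        At a: <>r is true.
      So []<>r is true at a.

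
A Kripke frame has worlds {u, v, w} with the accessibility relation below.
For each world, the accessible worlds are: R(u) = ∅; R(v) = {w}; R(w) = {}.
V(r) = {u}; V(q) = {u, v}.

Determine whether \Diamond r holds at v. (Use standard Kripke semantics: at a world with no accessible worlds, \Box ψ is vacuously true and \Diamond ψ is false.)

At v: \Diamond r requires r at some successor in {w}.
  At w: r is false.
So \Diamond r is false at v.

No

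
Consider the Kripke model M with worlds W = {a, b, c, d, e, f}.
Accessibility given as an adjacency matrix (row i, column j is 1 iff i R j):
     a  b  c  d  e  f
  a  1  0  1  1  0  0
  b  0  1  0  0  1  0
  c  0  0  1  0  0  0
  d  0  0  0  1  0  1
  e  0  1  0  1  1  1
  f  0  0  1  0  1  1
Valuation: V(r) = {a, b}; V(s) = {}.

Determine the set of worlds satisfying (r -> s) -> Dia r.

Let φ = (r -> s) -> Dia r. Evaluate φ at each world:
  a (successors {a, c, d}): φ is true.
  b (successors {b, e}): φ is true.
  c (successors {c}): φ is false.
  d (successors {d, f}): φ is false.
  e (successors {b, d, e, f}): φ is true.
  f (successors {c, e, f}): φ is false.
For instance, at d:
  At d: r -> s is true, Dia r is false, so (r -> s) -> Dia r is false.
    At d: Dia r requires r at some successor in {d, f}.
      At d: r is false.
      At f: r is false.
    So Dia r is false at d.
Satisfying worlds: {a, b, e}

a, b, e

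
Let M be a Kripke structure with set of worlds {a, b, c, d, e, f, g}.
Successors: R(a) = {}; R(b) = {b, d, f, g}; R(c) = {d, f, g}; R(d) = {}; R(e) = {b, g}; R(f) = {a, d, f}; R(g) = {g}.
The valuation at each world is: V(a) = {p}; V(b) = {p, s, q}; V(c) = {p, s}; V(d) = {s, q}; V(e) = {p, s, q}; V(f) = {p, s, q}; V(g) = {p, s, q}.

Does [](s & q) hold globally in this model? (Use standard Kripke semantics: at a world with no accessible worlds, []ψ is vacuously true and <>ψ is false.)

Let φ = [](s & q). Evaluate φ at each world:
  a (successors ∅): φ is true.
  b (successors {b, d, f, g}): φ is true.
  c (successors {d, f, g}): φ is true.
  d (successors ∅): φ is true.
  e (successors {b, g}): φ is true.
  f (successors {a, d, f}): φ is false.
  g (successors {g}): φ is true.
Detail at f (counterexample):
  At f: [](s & q) requires s & q at every successor {a, d, f}.
    s & q fails at a, so [](s & q) is false at f.

No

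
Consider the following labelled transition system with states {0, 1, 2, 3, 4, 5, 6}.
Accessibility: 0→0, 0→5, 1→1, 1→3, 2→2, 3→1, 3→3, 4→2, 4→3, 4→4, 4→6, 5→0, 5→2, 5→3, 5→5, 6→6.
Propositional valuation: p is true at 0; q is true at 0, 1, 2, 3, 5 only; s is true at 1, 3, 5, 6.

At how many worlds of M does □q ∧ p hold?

1

Let φ = □q ∧ p. Evaluate φ at each world:
  0 (successors {0, 5}): φ is true.
  1 (successors {1, 3}): φ is false.
  2 (successors {2}): φ is false.
  3 (successors {1, 3}): φ is false.
  4 (successors {2, 3, 4, 6}): φ is false.
  5 (successors {0, 2, 3, 5}): φ is false.
  6 (successors {6}): φ is false.
For instance, at 5:
  At 5: □q is true, p is false, so □q ∧ p is false.
    At 5: □q requires q at every successor {0, 2, 3, 5}.
      At 0: q is true.
      At 2: q is true.
      At 3: q is true.
      At 5: q is true.
    So □q is true at 5.
Satisfying worlds: {0}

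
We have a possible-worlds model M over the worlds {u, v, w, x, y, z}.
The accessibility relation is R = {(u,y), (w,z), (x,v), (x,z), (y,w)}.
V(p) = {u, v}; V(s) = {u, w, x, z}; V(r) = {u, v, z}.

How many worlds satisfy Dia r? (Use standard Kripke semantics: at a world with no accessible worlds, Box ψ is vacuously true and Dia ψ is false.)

2

Let φ = Dia r. Evaluate φ at each world:
  u (successors {y}): φ is false.
  v (successors ∅): φ is false.
  w (successors {z}): φ is true.
  x (successors {v, z}): φ is true.
  y (successors {w}): φ is false.
  z (successors ∅): φ is false.
For instance, at y:
  At y: Dia r requires r at some successor in {w}.
    At w: r is false.
  So Dia r is false at y.
Satisfying worlds: {w, x}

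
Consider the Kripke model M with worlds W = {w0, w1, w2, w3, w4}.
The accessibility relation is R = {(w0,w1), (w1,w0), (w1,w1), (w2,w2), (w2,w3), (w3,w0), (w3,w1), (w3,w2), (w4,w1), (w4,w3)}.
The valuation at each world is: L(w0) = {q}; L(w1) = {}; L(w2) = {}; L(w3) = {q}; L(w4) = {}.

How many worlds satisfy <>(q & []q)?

0

Let φ = <>(q & []q). Evaluate φ at each world:
  w0 (successors {w1}): φ is false.
  w1 (successors {w0, w1}): φ is false.
  w2 (successors {w2, w3}): φ is false.
  w3 (successors {w0, w1, w2}): φ is false.
  w4 (successors {w1, w3}): φ is false.
For instance, at w4:
  At w4: <>(q & []q) requires q & []q at some successor in {w1, w3}.
    At w1: q & []q is false.
    At w3: q & []q is false.
  So <>(q & []q) is false at w4.
Satisfying worlds: none.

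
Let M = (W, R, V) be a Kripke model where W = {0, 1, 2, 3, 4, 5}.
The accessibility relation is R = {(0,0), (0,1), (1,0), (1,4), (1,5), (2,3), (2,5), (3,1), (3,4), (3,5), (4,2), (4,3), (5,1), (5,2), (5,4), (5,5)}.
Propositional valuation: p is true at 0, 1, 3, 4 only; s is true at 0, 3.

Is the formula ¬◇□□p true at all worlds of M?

Recall that □ψ holds at a world iff ψ holds at every accessible world, and ◇ψ holds iff ψ holds at some accessible world.
Let φ = ¬◇□□p. Evaluate φ at each world:
  0 (successors {0, 1}): φ is true.
  1 (successors {0, 4, 5}): φ is true.
  2 (successors {3, 5}): φ is true.
  3 (successors {1, 4, 5}): φ is true.
  4 (successors {2, 3}): φ is true.
  5 (successors {1, 2, 4, 5}): φ is true.
For instance, at 4:
  At 4: ◇□□p is false, so ¬◇□□p is true.
    At 4: ◇□□p requires □□p at some successor in {2, 3}.
      At 2: □□p is false.
      At 3: □□p is false.
    So ◇□□p is false at 4.

Yes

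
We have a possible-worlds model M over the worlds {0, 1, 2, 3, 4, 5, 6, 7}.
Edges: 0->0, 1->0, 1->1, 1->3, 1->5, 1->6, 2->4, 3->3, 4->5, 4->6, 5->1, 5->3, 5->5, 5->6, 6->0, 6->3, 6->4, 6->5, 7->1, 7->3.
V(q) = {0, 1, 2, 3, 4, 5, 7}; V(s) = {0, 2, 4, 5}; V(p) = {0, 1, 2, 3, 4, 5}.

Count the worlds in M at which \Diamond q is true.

8

Let φ = \Diamond q. Evaluate φ at each world:
  0 (successors {0}): φ is true.
  1 (successors {0, 1, 3, 5, 6}): φ is true.
  2 (successors {4}): φ is true.
  3 (successors {3}): φ is true.
  4 (successors {5, 6}): φ is true.
  5 (successors {1, 3, 5, 6}): φ is true.
  6 (successors {0, 3, 4, 5}): φ is true.
  7 (successors {1, 3}): φ is true.
For instance, at 7:
  At 7: \Diamond q requires q at some successor in {1, 3}.
    q holds at 1, so \Diamond q is true at 7.
Satisfying worlds: {0, 1, 2, 3, 4, 5, 6, 7}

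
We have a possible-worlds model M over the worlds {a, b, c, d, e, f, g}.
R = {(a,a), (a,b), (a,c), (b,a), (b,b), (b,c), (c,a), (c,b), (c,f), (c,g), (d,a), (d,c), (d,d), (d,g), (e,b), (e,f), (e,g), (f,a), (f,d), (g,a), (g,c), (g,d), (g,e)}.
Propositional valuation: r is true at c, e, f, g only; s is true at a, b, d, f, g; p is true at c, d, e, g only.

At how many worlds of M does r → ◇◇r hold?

7

Let φ = r → ◇◇r. Evaluate φ at each world:
  a (successors {a, b, c}): φ is true.
  b (successors {a, b, c}): φ is true.
  c (successors {a, b, f, g}): φ is true.
  d (successors {a, c, d, g}): φ is true.
  e (successors {b, f, g}): φ is true.
  f (successors {a, d}): φ is true.
  g (successors {a, c, d, e}): φ is true.
For instance, at c:
  At c: r is true, ◇◇r is true, so r → ◇◇r is true.
    At c: ◇◇r requires ◇r at some successor in {a, b, f, g}.
      ◇r holds at a, so ◇◇r is true at c.
Satisfying worlds: {a, b, c, d, e, f, g}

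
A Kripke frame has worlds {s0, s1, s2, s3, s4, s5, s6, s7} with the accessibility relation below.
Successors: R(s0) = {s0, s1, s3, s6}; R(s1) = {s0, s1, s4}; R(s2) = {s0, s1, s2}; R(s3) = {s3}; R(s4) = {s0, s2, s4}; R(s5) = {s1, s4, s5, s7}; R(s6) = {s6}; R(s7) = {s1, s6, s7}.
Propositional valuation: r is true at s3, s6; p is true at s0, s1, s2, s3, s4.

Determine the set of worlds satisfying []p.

s1, s2, s3, s4

Let φ = []p. Evaluate φ at each world:
  s0 (successors {s0, s1, s3, s6}): φ is false.
  s1 (successors {s0, s1, s4}): φ is true.
  s2 (successors {s0, s1, s2}): φ is true.
  s3 (successors {s3}): φ is true.
  s4 (successors {s0, s2, s4}): φ is true.
  s5 (successors {s1, s4, s5, s7}): φ is false.
  s6 (successors {s6}): φ is false.
  s7 (successors {s1, s6, s7}): φ is false.
For instance, at s3:
  At s3: []p requires p at every successor {s3}.
    At s3: p is true.
  So []p is true at s3.
Satisfying worlds: {s1, s2, s3, s4}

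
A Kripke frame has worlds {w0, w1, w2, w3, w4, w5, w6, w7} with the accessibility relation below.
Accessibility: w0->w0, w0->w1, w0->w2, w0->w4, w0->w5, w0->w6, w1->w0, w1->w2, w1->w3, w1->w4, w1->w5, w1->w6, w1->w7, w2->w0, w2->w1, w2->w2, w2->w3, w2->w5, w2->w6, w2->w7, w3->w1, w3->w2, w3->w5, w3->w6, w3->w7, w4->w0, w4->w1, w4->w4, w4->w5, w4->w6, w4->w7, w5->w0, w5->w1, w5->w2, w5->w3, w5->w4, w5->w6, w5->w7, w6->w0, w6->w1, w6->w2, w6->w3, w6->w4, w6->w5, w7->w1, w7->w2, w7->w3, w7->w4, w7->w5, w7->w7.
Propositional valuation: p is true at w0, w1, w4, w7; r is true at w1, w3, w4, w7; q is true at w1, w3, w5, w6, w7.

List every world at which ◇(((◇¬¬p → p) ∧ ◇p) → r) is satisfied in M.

w0, w1, w2, w3, w4, w5, w6, w7

Let φ = ◇(((◇¬¬p → p) ∧ ◇p) → r). Evaluate φ at each world:
  w0 (successors {w0, w1, w2, w4, w5, w6}): φ is true.
  w1 (successors {w0, w2, w3, w4, w5, w6, w7}): φ is true.
  w2 (successors {w0, w1, w2, w3, w5, w6, w7}): φ is true.
  w3 (successors {w1, w2, w5, w6, w7}): φ is true.
  w4 (successors {w0, w1, w4, w5, w6, w7}): φ is true.
  w5 (successors {w0, w1, w2, w3, w4, w6, w7}): φ is true.
  w6 (successors {w0, w1, w2, w3, w4, w5}): φ is true.
  w7 (successors {w1, w2, w3, w4, w5, w7}): φ is true.
For instance, at w5:
  At w5: ◇(((◇¬¬p → p) ∧ ◇p) → r) requires ((◇¬¬p → p) ∧ ◇p) → r at some successor in {w0, w1, w2, w3, w4, w6, w7}.
    ((◇¬¬p → p) ∧ ◇p) → r holds at w1, so ◇(((◇¬¬p → p) ∧ ◇p) → r) is true at w5.
      At w1: (◇¬¬p → p) ∧ ◇p is true, r is true, so ((◇¬¬p → p) ∧ ◇p) → r is true.
Satisfying worlds: {w0, w1, w2, w3, w4, w5, w6, w7}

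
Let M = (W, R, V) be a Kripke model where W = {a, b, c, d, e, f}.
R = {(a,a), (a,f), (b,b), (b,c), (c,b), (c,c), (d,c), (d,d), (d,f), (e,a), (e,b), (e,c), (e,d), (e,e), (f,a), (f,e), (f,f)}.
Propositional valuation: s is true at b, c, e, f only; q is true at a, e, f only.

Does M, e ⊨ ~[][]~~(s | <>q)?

At e: [][]~~(s | <>q) is true, so ~[][]~~(s | <>q) is false.
  At e: [][]~~(s | <>q) requires []~~(s | <>q) at every successor {a, b, c, d, e}.
    At a: []~~(s | <>q) is true.
    At b: []~~(s | <>q) is true.
    At c: []~~(s | <>q) is true.
    At d: []~~(s | <>q) is true.
    At e: []~~(s | <>q) is true.
  So [][]~~(s | <>q) is true at e.

No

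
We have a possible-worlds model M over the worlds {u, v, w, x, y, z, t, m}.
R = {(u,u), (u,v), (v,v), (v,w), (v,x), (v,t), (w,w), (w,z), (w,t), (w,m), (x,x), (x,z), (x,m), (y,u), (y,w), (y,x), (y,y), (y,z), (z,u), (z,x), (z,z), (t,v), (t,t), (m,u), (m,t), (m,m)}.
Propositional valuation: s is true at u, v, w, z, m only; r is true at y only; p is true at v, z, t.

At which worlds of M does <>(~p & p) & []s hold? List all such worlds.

Let φ = <>(~p & p) & []s. Evaluate φ at each world:
  u (successors {u, v}): φ is false.
  v (successors {v, w, x, t}): φ is false.
  w (successors {w, z, t, m}): φ is false.
  x (successors {x, z, m}): φ is false.
  y (successors {u, w, x, y, z}): φ is false.
  z (successors {u, x, z}): φ is false.
  t (successors {v, t}): φ is false.
  m (successors {u, t, m}): φ is false.
For instance, at u:
  At u: <>(~p & p) is false, []s is true, so <>(~p & p) & []s is false.
    At u: <>(~p & p) requires ~p & p at some successor in {u, v}.
      At u: ~p & p is false.
      At v: ~p & p is false.
    So <>(~p & p) is false at u.
    At u: []s requires s at every successor {u, v}.
      At u: s is true.
      At v: s is true.
    So []s is true at u.
Satisfying worlds: none.

none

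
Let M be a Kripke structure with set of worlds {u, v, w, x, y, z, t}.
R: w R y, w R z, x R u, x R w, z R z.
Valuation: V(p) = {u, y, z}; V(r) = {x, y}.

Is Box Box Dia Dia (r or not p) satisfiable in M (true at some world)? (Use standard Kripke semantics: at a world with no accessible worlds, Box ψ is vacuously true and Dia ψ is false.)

Yes

Let φ = Box Box Dia Dia (r or not p). Evaluate φ at each world:
  u (successors ∅): φ is true.
  v (successors ∅): φ is true.
  w (successors {y, z}): φ is false.
  x (successors {u, w}): φ is false.
  y (successors ∅): φ is true.
  z (successors {z}): φ is false.
  t (successors ∅): φ is true.
Detail at u (witness):
  At u: no accessible worlds, so Box Box Dia Dia (r or not p) holds vacuously.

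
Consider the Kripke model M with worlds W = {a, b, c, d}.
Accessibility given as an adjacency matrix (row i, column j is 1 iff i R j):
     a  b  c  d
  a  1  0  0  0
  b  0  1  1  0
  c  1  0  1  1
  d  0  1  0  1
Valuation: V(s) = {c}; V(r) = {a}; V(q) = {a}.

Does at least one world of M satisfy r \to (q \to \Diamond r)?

Yes

Let φ = r \to (q \to \Diamond r). Evaluate φ at each world:
  a (successors {a}): φ is true.
  b (successors {b, c}): φ is true.
  c (successors {a, c, d}): φ is true.
  d (successors {b, d}): φ is true.
Detail at a (witness):
  At a: r is true, q \to \Diamond r is true, so r \to (q \to \Diamond r) is true.
    At a: q is true, \Diamond r is true, so q \to \Diamond r is true.
      At a: \Diamond r requires r at some successor in {a}.
        r holds at a, so \Diamond r is true at a.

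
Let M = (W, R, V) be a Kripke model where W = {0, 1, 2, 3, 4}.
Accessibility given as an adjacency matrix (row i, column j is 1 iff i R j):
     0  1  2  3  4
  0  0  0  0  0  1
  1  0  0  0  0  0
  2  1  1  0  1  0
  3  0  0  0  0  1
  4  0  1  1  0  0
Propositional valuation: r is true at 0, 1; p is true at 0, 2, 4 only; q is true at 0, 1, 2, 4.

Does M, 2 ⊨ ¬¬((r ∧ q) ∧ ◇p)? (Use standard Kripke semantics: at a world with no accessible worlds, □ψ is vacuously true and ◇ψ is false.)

At 2: ¬((r ∧ q) ∧ ◇p) is true, so ¬¬((r ∧ q) ∧ ◇p) is false.
  At 2: (r ∧ q) ∧ ◇p is false, so ¬((r ∧ q) ∧ ◇p) is true.
    At 2: r ∧ q is false, ◇p is true, so (r ∧ q) ∧ ◇p is false.
      At 2: ◇p requires p at some successor in {0, 1, 3}.
        p holds at 0, so ◇p is true at 2.

No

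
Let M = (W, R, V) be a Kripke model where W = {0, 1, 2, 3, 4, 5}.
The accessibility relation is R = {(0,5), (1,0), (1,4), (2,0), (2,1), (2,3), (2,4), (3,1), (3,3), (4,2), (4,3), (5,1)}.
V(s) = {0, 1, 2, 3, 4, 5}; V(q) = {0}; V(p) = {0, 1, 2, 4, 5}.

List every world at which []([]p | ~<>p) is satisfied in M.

Let φ = []([]p | ~<>p). Evaluate φ at each world:
  0 (successors {5}): φ is true.
  1 (successors {0, 4}): φ is false.
  2 (successors {0, 1, 3, 4}): φ is false.
  3 (successors {1, 3}): φ is false.
  4 (successors {2, 3}): φ is false.
  5 (successors {1}): φ is true.
For instance, at 1:
  At 1: []([]p | ~<>p) requires []p | ~<>p at every successor {0, 4}.
    []p | ~<>p fails at 4, so []([]p | ~<>p) is false at 1.
      At 4: []p is false, ~<>p is false, so []p | ~<>p is false.
Satisfying worlds: {0, 5}

0, 5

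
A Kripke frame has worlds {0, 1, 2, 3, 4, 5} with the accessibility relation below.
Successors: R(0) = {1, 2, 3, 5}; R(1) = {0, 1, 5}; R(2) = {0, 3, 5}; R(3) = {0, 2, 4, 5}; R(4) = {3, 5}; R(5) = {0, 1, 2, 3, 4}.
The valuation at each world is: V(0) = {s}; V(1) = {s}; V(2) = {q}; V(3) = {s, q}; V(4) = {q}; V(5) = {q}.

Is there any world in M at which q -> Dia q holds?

Let φ = q -> Dia q. Evaluate φ at each world:
  0 (successors {1, 2, 3, 5}): φ is true.
  1 (successors {0, 1, 5}): φ is true.
  2 (successors {0, 3, 5}): φ is true.
  3 (successors {0, 2, 4, 5}): φ is true.
  4 (successors {3, 5}): φ is true.
  5 (successors {0, 1, 2, 3, 4}): φ is true.
Detail at 0 (witness):
  At 0: q is false, Dia q is true, so q -> Dia q is true.
    At 0: Dia q requires q at some successor in {1, 2, 3, 5}.
      q holds at 2, so Dia q is true at 0.

Yes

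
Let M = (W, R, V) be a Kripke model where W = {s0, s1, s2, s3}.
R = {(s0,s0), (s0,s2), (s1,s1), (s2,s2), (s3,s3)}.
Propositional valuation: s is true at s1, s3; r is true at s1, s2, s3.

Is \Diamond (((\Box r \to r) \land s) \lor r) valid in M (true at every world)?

Yes

Let φ = \Diamond (((\Box r \to r) \land s) \lor r). Evaluate φ at each world:
  s0 (successors {s0, s2}): φ is true.
  s1 (successors {s1}): φ is true.
  s2 (successors {s2}): φ is true.
  s3 (successors {s3}): φ is true.
For instance, at s3:
  At s3: \Diamond (((\Box r \to r) \land s) \lor r) requires ((\Box r \to r) \land s) \lor r at some successor in {s3}.
    ((\Box r \to r) \land s) \lor r holds at s3, so \Diamond (((\Box r \to r) \land s) \lor r) is true at s3.
      At s3: (\Box r \to r) \land s is true, r is true, so ((\Box r \to r) \land s) \lor r is true.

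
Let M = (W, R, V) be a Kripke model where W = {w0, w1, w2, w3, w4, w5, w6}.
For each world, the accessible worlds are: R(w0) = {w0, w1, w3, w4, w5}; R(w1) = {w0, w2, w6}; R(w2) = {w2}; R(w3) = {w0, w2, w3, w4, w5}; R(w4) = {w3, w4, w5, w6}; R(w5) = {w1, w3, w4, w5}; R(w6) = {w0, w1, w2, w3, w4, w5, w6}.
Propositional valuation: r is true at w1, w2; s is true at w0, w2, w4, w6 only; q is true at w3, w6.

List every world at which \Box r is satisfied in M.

Let φ = \Box r. Evaluate φ at each world:
  w0 (successors {w0, w1, w3, w4, w5}): φ is false.
  w1 (successors {w0, w2, w6}): φ is false.
  w2 (successors {w2}): φ is true.
  w3 (successors {w0, w2, w3, w4, w5}): φ is false.
  w4 (successors {w3, w4, w5, w6}): φ is false.
  w5 (successors {w1, w3, w4, w5}): φ is false.
  w6 (successors {w0, w1, w2, w3, w4, w5, w6}): φ is false.
For instance, at w4:
  At w4: \Box r requires r at every successor {w3, w4, w5, w6}.
    r fails at w3, so \Box r is false at w4.
Satisfying worlds: {w2}

w2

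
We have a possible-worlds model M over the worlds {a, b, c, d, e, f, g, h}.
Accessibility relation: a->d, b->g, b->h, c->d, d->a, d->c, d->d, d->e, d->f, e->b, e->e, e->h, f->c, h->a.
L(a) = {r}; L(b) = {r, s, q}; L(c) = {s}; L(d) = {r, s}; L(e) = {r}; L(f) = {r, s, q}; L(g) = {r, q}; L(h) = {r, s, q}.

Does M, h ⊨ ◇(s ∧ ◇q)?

No

At h: ◇(s ∧ ◇q) requires s ∧ ◇q at some successor in {a}.
  At a: s ∧ ◇q is false.
So ◇(s ∧ ◇q) is false at h.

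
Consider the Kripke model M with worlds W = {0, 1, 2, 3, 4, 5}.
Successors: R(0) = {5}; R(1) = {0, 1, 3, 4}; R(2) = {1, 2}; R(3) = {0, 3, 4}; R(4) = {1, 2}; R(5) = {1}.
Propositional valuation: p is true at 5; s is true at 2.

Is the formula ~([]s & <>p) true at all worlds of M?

Let φ = ~([]s & <>p). Evaluate φ at each world:
  0 (successors {5}): φ is true.
  1 (successors {0, 1, 3, 4}): φ is true.
  2 (successors {1, 2}): φ is true.
  3 (successors {0, 3, 4}): φ is true.
  4 (successors {1, 2}): φ is true.
  5 (successors {1}): φ is true.
For instance, at 3:
  At 3: []s & <>p is false, so ~([]s & <>p) is true.
    At 3: []s is false, <>p is false, so []s & <>p is false.
      At 3: []s requires s at every successor {0, 3, 4}.
        s fails at 0, so []s is false at 3.
      At 3: <>p requires p at some successor in {0, 3, 4}.
        At 0: p is false.
        At 3: p is false.
        At 4: p is false.
      So <>p is false at 3.

Yes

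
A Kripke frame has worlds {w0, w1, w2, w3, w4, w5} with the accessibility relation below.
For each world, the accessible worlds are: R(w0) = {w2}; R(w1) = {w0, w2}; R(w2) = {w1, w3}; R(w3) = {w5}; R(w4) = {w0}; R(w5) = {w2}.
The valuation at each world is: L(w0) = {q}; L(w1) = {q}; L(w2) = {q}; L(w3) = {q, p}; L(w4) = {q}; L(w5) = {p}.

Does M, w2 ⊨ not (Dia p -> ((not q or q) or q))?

No

At w2: Dia p -> ((not q or q) or q) is true, so not (Dia p -> ((not q or q) or q)) is false.
  At w2: Dia p is true, (not q or q) or q is true, so Dia p -> ((not q or q) or q) is true.
    At w2: Dia p requires p at some successor in {w1, w3}.
      p holds at w3, so Dia p is true at w2.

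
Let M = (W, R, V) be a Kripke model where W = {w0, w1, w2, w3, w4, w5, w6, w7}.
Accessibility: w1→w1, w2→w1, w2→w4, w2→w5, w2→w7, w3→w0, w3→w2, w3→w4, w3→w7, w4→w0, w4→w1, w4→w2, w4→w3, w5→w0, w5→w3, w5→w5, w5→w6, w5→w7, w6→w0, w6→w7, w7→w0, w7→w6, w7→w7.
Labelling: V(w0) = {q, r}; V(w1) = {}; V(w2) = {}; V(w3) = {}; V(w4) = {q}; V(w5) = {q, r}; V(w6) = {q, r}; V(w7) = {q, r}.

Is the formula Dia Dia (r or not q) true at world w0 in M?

At w0: no accessible worlds, so Dia Dia (r or not q) is false.

No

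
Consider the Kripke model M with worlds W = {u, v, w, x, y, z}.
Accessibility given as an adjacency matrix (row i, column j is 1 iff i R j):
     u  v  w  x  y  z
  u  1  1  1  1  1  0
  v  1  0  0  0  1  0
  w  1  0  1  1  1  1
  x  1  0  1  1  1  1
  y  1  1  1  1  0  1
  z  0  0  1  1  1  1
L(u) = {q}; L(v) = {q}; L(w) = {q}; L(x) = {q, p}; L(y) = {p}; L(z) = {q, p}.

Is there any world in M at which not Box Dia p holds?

No

Let φ = not Box Dia p. Evaluate φ at each world:
  u (successors {u, v, w, x, y}): φ is false.
  v (successors {u, y}): φ is false.
  w (successors {u, w, x, y, z}): φ is false.
  x (successors {u, w, x, y, z}): φ is false.
  y (successors {u, v, w, x, z}): φ is false.
  z (successors {w, x, y, z}): φ is false.
For instance, at w:
  At w: Box Dia p is true, so not Box Dia p is false.
    At w: Box Dia p requires Dia p at every successor {u, w, x, y, z}.
      At u: Dia p is true.
      At w: Dia p is true.
      At x: Dia p is true.
      At y: Dia p is true.
      At z: Dia p is true.
    So Box Dia p is true at w.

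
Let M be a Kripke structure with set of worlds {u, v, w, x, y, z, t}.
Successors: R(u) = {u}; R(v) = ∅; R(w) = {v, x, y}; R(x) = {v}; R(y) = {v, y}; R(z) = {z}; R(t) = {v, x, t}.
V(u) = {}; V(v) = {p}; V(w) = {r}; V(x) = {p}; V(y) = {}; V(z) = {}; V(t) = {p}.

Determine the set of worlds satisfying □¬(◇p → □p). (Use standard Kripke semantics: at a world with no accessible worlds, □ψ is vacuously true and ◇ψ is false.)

Let φ = □¬(◇p → □p). Evaluate φ at each world:
  u (successors {u}): φ is false.
  v (successors ∅): φ is true.
  w (successors {v, x, y}): φ is false.
  x (successors {v}): φ is false.
  y (successors {v, y}): φ is false.
  z (successors {z}): φ is false.
  t (successors {v, x, t}): φ is false.
For instance, at w:
  At w: □¬(◇p → □p) requires ¬(◇p → □p) at every successor {v, x, y}.
    ¬(◇p → □p) fails at v, so □¬(◇p → □p) is false at w.
      At v: ◇p → □p is true, so ¬(◇p → □p) is false.
Satisfying worlds: {v}

v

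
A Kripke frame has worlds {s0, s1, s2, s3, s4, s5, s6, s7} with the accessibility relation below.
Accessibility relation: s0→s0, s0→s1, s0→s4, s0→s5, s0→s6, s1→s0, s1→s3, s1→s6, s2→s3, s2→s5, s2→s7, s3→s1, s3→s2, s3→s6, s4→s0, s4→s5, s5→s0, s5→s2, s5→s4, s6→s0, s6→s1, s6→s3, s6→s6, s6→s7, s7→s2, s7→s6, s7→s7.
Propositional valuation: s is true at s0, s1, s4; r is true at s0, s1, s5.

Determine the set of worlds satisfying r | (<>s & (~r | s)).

Let φ = r | (<>s & (~r | s)). Evaluate φ at each world:
  s0 (successors {s0, s1, s4, s5, s6}): φ is true.
  s1 (successors {s0, s3, s6}): φ is true.
  s2 (successors {s3, s5, s7}): φ is false.
  s3 (successors {s1, s2, s6}): φ is true.
  s4 (successors {s0, s5}): φ is true.
  s5 (successors {s0, s2, s4}): φ is true.
  s6 (successors {s0, s1, s3, s6, s7}): φ is true.
  s7 (successors {s2, s6, s7}): φ is false.
For instance, at s0:
  At s0: r is true, <>s & (~r | s) is true, so r | (<>s & (~r | s)) is true.
    At s0: <>s is true, ~r | s is true, so <>s & (~r | s) is true.
      At s0: <>s requires s at some successor in {s0, s1, s4, s5, s6}.
        s holds at s0, so <>s is true at s0.
Satisfying worlds: {s0, s1, s3, s4, s5, s6}

s0, s1, s3, s4, s5, s6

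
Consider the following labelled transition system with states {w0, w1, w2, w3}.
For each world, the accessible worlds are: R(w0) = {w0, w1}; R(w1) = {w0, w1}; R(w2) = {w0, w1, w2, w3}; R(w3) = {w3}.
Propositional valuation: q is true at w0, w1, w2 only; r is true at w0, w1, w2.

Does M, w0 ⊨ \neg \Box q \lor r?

Yes

At w0: \neg \Box q is false, r is true, so \neg \Box q \lor r is true.
  At w0: \Box q is true, so \neg \Box q is false.
    At w0: \Box q requires q at every successor {w0, w1}.
      At w0: q is true.
      At w1: q is true.
    So \Box q is true at w0.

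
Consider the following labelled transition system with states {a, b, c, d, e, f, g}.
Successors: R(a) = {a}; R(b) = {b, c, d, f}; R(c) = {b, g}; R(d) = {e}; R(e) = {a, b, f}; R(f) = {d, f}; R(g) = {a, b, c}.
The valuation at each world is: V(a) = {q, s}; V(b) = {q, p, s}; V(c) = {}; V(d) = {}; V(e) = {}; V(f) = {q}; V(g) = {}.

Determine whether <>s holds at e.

Recall that <>ψ holds at a world iff ψ holds at some accessible world.
At e: <>s requires s at some successor in {a, b, f}.
  s holds at a, so <>s is true at e.

Yes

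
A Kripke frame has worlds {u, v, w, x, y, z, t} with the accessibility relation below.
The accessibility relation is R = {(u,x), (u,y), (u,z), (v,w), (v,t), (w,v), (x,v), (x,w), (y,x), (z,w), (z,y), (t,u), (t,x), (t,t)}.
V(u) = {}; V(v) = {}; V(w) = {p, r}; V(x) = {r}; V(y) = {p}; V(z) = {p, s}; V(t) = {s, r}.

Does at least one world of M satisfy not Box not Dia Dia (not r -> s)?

Let φ = not Box not Dia Dia (not r -> s). Evaluate φ at each world:
  u (successors {x, y, z}): φ is true.
  v (successors {w, t}): φ is true.
  w (successors {v}): φ is true.
  x (successors {v, w}): φ is true.
  y (successors {x}): φ is true.
  z (successors {w, y}): φ is true.
  t (successors {u, x, t}): φ is true.
Detail at u (witness):
  At u: Box not Dia Dia (not r -> s) is false, so not Box not Dia Dia (not r -> s) is true.
    At u: Box not Dia Dia (not r -> s) requires not Dia Dia (not r -> s) at every successor {x, y, z}.
      not Dia Dia (not r -> s) fails at x, so Box not Dia Dia (not r -> s) is false at u.

Yes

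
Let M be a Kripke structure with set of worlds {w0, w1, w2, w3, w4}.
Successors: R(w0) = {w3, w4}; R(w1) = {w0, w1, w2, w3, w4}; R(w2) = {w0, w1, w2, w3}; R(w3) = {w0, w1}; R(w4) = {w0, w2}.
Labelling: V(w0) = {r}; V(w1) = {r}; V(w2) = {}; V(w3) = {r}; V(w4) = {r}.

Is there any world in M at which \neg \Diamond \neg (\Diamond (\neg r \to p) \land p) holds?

Recall that \Diamond ψ holds at a world iff ψ holds at some accessible world.
Let φ = \neg \Diamond \neg (\Diamond (\neg r \to p) \land p). Evaluate φ at each world:
  w0 (successors {w3, w4}): φ is false.
  w1 (successors {w0, w1, w2, w3, w4}): φ is false.
  w2 (successors {w0, w1, w2, w3}): φ is false.
  w3 (successors {w0, w1}): φ is false.
  w4 (successors {w0, w2}): φ is false.
For instance, at w4:
  At w4: \Diamond \neg (\Diamond (\neg r \to p) \land p) is true, so \neg \Diamond \neg (\Diamond (\neg r \to p) \land p) is false.
    At w4: \Diamond \neg (\Diamond (\neg r \to p) \land p) requires \neg (\Diamond (\neg r \to p) \land p) at some successor in {w0, w2}.
      \neg (\Diamond (\neg r \to p) \land p) holds at w0, so \Diamond \neg (\Diamond (\neg r \to p) \land p) is true at w4.

No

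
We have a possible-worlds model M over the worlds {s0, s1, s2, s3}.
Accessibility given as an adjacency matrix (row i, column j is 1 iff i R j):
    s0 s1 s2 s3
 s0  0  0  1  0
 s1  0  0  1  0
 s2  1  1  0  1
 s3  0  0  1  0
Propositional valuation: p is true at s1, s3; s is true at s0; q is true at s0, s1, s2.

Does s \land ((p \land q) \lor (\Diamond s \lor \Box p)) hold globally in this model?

Let φ = s \land ((p \land q) \lor (\Diamond s \lor \Box p)). Evaluate φ at each world:
  s0 (successors {s2}): φ is false.
  s1 (successors {s2}): φ is false.
  s2 (successors {s0, s1, s3}): φ is false.
  s3 (successors {s2}): φ is false.
Detail at s0 (counterexample):
  At s0: s is true, (p \land q) \lor (\Diamond s \lor \Box p) is false, so s \land ((p \land q) \lor (\Diamond s \lor \Box p)) is false.
    At s0: p \land q is false, \Diamond s \lor \Box p is false, so (p \land q) \lor (\Diamond s \lor \Box p) is false.
      At s0: \Diamond s is false, \Box p is false, so \Diamond s \lor \Box p is false.

No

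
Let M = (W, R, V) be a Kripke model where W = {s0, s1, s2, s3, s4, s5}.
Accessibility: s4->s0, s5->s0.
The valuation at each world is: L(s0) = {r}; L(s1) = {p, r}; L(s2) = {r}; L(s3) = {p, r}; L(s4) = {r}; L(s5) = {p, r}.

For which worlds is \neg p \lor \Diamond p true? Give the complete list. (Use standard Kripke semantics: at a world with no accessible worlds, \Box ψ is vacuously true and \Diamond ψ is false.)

Let φ = \neg p \lor \Diamond p. Evaluate φ at each world:
  s0 (successors ∅): φ is true.
  s1 (successors ∅): φ is false.
  s2 (successors ∅): φ is true.
  s3 (successors ∅): φ is false.
  s4 (successors {s0}): φ is true.
  s5 (successors {s0}): φ is false.
For instance, at s5:
  At s5: \neg p is false, \Diamond p is false, so \neg p \lor \Diamond p is false.
    At s5: \Diamond p requires p at some successor in {s0}.
      At s0: p is false.
    So \Diamond p is false at s5.
Satisfying worlds: {s0, s2, s4}

s0, s2, s4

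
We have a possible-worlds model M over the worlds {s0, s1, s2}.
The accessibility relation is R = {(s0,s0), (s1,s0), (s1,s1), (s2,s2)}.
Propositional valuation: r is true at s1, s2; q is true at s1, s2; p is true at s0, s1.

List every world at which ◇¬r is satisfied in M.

s0, s1

Let φ = ◇¬r. Evaluate φ at each world:
  s0 (successors {s0}): φ is true.
  s1 (successors {s0, s1}): φ is true.
  s2 (successors {s2}): φ is false.
For instance, at s1:
  At s1: ◇¬r requires ¬r at some successor in {s0, s1}.
    ¬r holds at s0, so ◇¬r is true at s1.
Satisfying worlds: {s0, s1}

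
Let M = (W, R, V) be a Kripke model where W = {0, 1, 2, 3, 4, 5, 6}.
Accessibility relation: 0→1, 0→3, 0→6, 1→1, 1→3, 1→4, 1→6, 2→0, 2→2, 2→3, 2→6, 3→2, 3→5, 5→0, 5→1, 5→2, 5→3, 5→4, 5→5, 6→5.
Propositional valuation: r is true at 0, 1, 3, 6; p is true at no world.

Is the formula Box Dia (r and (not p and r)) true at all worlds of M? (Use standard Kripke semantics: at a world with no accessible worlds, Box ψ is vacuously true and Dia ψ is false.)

Let φ = Box Dia (r and (not p and r)). Evaluate φ at each world:
  0 (successors {1, 3, 6}): φ is false.
  1 (successors {1, 3, 4, 6}): φ is false.
  2 (successors {0, 2, 3, 6}): φ is false.
  3 (successors {2, 5}): φ is true.
  4 (successors ∅): φ is true.
  5 (successors {0, 1, 2, 3, 4, 5}): φ is false.
  6 (successors {5}): φ is true.
Detail at 0 (counterexample):
  At 0: Box Dia (r and (not p and r)) requires Dia (r and (not p and r)) at every successor {1, 3, 6}.
    Dia (r and (not p and r)) fails at 3, so Box Dia (r and (not p and r)) is false at 0.
      At 3: Dia (r and (not p and r)) requires r and (not p and r) at some successor in {2, 5}.
        At 2: r and (not p and r) is false.
        At 5: r and (not p and r) is false.
      So Dia (r and (not p and r)) is false at 3.

No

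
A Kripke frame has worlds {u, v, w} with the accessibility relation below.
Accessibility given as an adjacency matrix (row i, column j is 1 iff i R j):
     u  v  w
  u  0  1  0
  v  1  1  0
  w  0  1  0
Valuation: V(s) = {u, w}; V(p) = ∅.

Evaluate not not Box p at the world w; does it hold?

At w: not Box p is true, so not not Box p is false.
  At w: Box p is false, so not Box p is true.
    At w: Box p requires p at every successor {v}.
      p fails at v, so Box p is false at w.

No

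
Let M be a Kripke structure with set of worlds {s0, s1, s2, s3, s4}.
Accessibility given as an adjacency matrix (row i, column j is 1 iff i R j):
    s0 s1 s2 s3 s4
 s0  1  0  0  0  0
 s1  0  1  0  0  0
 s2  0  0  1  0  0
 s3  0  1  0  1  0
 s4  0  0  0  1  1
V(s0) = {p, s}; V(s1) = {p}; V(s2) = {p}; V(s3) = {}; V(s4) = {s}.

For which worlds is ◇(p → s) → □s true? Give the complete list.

s0, s1, s2

Let φ = ◇(p → s) → □s. Evaluate φ at each world:
  s0 (successors {s0}): φ is true.
  s1 (successors {s1}): φ is true.
  s2 (successors {s2}): φ is true.
  s3 (successors {s1, s3}): φ is false.
  s4 (successors {s3, s4}): φ is false.
For instance, at s4:
  At s4: ◇(p → s) is true, □s is false, so ◇(p → s) → □s is false.
    At s4: ◇(p → s) requires p → s at some successor in {s3, s4}.
      p → s holds at s3, so ◇(p → s) is true at s4.
    At s4: □s requires s at every successor {s3, s4}.
      s fails at s3, so □s is false at s4.
Satisfying worlds: {s0, s1, s2}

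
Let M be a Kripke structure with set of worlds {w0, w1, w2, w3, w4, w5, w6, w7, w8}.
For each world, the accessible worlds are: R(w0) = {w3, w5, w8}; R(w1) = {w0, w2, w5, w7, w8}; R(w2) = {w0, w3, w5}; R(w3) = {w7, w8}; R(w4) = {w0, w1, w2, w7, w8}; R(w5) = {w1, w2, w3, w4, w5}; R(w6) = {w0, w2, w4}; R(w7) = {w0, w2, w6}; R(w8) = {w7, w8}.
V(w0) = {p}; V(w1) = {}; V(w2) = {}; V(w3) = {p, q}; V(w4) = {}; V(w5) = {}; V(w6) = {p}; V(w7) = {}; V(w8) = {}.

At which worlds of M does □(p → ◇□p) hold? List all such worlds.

w3, w8

Recall that □ψ holds at a world iff ψ holds at every accessible world, and ◇ψ holds iff ψ holds at some accessible world.
Let φ = □(p → ◇□p). Evaluate φ at each world:
  w0 (successors {w3, w5, w8}): φ is false.
  w1 (successors {w0, w2, w5, w7, w8}): φ is false.
  w2 (successors {w0, w3, w5}): φ is false.
  w3 (successors {w7, w8}): φ is true.
  w4 (successors {w0, w1, w2, w7, w8}): φ is false.
  w5 (successors {w1, w2, w3, w4, w5}): φ is false.
  w6 (successors {w0, w2, w4}): φ is false.
  w7 (successors {w0, w2, w6}): φ is false.
  w8 (successors {w7, w8}): φ is true.
For instance, at w7:
  At w7: □(p → ◇□p) requires p → ◇□p at every successor {w0, w2, w6}.
    p → ◇□p fails at w0, so □(p → ◇□p) is false at w7.
      At w0: p is true, ◇□p is false, so p → ◇□p is false.
Satisfying worlds: {w3, w8}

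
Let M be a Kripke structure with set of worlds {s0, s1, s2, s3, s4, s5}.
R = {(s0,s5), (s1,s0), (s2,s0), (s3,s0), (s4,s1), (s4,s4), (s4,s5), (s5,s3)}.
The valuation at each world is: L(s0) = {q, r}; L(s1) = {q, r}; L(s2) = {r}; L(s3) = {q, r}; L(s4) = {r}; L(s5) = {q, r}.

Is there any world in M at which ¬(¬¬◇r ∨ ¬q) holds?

No

Let φ = ¬(¬¬◇r ∨ ¬q). Evaluate φ at each world:
  s0 (successors {s5}): φ is false.
  s1 (successors {s0}): φ is false.
  s2 (successors {s0}): φ is false.
  s3 (successors {s0}): φ is false.
  s4 (successors {s1, s4, s5}): φ is false.
  s5 (successors {s3}): φ is false.
For instance, at s1:
  At s1: ¬¬◇r ∨ ¬q is true, so ¬(¬¬◇r ∨ ¬q) is false.
    At s1: ¬¬◇r is true, ¬q is false, so ¬¬◇r ∨ ¬q is true.
      At s1: ¬◇r is false, so ¬¬◇r is true.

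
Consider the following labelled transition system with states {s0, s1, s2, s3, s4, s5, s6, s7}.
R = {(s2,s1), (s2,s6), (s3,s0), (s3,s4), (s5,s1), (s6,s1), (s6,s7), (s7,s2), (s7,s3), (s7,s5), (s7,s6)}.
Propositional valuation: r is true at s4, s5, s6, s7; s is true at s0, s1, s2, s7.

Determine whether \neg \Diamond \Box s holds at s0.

At s0: \Diamond \Box s is false, so \neg \Diamond \Box s is true.
  At s0: no accessible worlds, so \Diamond \Box s is false.

Yes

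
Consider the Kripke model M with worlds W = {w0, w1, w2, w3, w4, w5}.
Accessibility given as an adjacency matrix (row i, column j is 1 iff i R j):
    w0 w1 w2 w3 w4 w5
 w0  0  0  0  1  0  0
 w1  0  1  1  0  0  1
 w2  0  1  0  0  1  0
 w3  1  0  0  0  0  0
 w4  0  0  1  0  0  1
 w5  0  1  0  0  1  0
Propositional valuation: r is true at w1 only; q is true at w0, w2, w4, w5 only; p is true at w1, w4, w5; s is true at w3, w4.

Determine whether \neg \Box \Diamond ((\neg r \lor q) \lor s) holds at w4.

No

At w4: \Box \Diamond ((\neg r \lor q) \lor s) is true, so \neg \Box \Diamond ((\neg r \lor q) \lor s) is false.
  At w4: \Box \Diamond ((\neg r \lor q) \lor s) requires \Diamond ((\neg r \lor q) \lor s) at every successor {w2, w5}.
      At w2: \Diamond ((\neg r \lor q) \lor s) requires (\neg r \lor q) \lor s at some successor in {w1, w4}.
        (\neg r \lor q) \lor s holds at w4, so \Diamond ((\neg r \lor q) \lor s) is true at w2.
      At w5: \Diamond ((\neg r \lor q) \lor s) requires (\neg r \lor q) \lor s at some successor in {w1, w4}.
        (\neg r \lor q) \lor s holds at w4, so \Diamond ((\neg r \lor q) \lor s) is true at w5.
  So \Box \Diamond ((\neg r \lor q) \lor s) is true at w4.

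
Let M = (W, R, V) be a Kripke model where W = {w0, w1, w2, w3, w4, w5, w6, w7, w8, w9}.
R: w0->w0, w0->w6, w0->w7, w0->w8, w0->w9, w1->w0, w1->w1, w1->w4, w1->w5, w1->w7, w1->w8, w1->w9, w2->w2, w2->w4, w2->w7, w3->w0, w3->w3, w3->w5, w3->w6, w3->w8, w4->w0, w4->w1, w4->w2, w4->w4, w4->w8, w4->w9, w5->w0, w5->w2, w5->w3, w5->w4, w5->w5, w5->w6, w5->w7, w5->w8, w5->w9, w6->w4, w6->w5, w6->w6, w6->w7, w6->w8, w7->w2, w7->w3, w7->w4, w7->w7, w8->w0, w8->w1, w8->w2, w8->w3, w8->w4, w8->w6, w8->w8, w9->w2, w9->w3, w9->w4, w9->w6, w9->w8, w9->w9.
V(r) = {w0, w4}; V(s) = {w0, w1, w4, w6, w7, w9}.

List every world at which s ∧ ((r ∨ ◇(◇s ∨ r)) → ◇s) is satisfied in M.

Recall that ◇ψ holds at a world iff ψ holds at some accessible world.
Let φ = s ∧ ((r ∨ ◇(◇s ∨ r)) → ◇s). Evaluate φ at each world:
  w0 (successors {w0, w6, w7, w8, w9}): φ is true.
  w1 (successors {w0, w1, w4, w5, w7, w8, w9}): φ is true.
  w2 (successors {w2, w4, w7}): φ is false.
  w3 (successors {w0, w3, w5, w6, w8}): φ is false.
  w4 (successors {w0, w1, w2, w4, w8, w9}): φ is true.
  w5 (successors {w0, w2, w3, w4, w5, w6, w7, w8, w9}): φ is false.
  w6 (successors {w4, w5, w6, w7, w8}): φ is true.
  w7 (successors {w2, w3, w4, w7}): φ is true.
  w8 (successors {w0, w1, w2, w3, w4, w6, w8}): φ is false.
  w9 (successors {w2, w3, w4, w6, w8, w9}): φ is true.
For instance, at w5:
  At w5: s is false, (r ∨ ◇(◇s ∨ r)) → ◇s is true, so s ∧ ((r ∨ ◇(◇s ∨ r)) → ◇s) is false.
    At w5: r ∨ ◇(◇s ∨ r) is true, ◇s is true, so (r ∨ ◇(◇s ∨ r)) → ◇s is true.
      At w5: r is false, ◇(◇s ∨ r) is true, so r ∨ ◇(◇s ∨ r) is true.
      At w5: ◇s requires s at some successor in {w0, w2, w3, w4, w5, w6, w7, w8, w9}.
        s holds at w0, so ◇s is true at w5.
Satisfying worlds: {w0, w1, w4, w6, w7, w9}

w0, w1, w4, w6, w7, w9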